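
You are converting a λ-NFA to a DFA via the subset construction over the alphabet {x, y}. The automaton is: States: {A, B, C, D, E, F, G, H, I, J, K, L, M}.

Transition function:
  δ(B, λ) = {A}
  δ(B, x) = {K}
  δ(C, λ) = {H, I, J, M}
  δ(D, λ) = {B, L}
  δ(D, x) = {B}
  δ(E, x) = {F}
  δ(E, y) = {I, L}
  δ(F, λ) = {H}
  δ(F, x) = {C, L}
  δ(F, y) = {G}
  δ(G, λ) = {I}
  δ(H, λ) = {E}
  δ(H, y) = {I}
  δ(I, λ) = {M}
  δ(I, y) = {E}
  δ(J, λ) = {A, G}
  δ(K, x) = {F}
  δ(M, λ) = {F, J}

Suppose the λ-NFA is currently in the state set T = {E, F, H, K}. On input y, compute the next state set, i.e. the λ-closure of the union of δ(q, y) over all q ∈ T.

E on y → {I, L}.
F on y → {G}.
H on y → {I}.
No y-transition from K.
Union after reading y: {G, I, L}.
Now take the λ-closure:
From I via λ: add M.
From M via λ: add F, J.
From F via λ: add H.
From J via λ: add A.
From H via λ: add E.
No new states can be added; the closed set is {A, E, F, G, H, I, J, L, M}.

{A, E, F, G, H, I, J, L, M}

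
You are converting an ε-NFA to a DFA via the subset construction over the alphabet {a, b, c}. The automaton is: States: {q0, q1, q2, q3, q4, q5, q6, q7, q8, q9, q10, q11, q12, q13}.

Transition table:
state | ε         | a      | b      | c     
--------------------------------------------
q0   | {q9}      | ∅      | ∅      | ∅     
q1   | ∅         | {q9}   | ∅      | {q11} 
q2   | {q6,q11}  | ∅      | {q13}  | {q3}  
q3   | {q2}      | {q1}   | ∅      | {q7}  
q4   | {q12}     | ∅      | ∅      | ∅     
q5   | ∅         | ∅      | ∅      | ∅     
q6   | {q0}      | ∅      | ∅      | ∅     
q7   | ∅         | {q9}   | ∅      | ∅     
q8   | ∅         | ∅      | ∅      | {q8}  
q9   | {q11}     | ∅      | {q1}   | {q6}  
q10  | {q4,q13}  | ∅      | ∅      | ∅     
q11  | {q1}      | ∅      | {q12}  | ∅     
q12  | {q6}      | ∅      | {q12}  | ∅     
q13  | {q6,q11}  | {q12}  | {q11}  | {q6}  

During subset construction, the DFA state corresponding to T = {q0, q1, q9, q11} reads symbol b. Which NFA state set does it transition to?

{q0, q1, q6, q9, q11, q12}

q9 on b → {q1}.
q11 on b → {q12}.
No b-transition from q0, q1.
Union after reading b: {q1, q12}.
Now take the ε-closure:
From q12 via ε: add q6.
From q6 via ε: add q0.
From q0 via ε: add q9.
From q9 via ε: add q11.
No new states can be added; the closed set is {q0, q1, q6, q9, q11, q12}.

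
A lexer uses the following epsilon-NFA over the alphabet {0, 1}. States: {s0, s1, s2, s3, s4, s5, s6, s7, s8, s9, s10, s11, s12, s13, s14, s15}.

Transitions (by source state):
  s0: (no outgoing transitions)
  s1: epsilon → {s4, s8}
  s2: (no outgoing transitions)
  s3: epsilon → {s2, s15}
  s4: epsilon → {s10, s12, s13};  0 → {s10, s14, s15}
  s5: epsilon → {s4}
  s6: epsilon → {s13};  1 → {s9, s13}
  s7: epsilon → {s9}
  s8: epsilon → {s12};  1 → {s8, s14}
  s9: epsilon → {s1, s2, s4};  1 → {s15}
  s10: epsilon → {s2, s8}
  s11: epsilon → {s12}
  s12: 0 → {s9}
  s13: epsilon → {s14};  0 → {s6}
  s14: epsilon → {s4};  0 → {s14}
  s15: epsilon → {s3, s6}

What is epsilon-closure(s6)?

{s2, s4, s6, s8, s10, s12, s13, s14}

Start with {s6}.
From s6 via epsilon: add s13.
From s13 via epsilon: add s14.
From s14 via epsilon: add s4.
From s4 via epsilon: add s10, s12.
From s10 via epsilon: add s2, s8.
No new states can be added; the closed set is {s2, s4, s6, s8, s10, s12, s13, s14}.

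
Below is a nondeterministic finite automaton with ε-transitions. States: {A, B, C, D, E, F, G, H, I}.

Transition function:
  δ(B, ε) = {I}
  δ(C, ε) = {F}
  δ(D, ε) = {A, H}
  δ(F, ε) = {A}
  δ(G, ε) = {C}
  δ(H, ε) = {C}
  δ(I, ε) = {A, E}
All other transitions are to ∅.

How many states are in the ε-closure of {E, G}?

5

Start with {E, G}.
From G via ε: add C.
From C via ε: add F.
From F via ε: add A.
ε-closure = {A, C, E, F, G}, which has 5 states.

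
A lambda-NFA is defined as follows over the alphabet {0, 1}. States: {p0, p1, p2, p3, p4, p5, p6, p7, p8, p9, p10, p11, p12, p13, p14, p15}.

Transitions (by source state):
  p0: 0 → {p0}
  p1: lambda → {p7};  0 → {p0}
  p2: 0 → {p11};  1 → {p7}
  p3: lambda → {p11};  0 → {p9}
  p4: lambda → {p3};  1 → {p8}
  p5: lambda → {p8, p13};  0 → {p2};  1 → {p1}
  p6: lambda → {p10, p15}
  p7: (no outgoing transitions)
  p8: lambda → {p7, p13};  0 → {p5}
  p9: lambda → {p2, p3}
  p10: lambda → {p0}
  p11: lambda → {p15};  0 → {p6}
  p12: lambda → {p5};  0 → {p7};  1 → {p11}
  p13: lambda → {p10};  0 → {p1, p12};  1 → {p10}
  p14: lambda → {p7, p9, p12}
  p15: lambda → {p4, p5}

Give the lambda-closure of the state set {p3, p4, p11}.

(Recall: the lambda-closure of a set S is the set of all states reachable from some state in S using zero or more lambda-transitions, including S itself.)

Start with {p3, p4, p11}.
From p11 via lambda: add p15.
From p15 via lambda: add p5.
From p5 via lambda: add p8, p13.
From p8 via lambda: add p7.
From p13 via lambda: add p10.
From p10 via lambda: add p0.
No new states can be added; the closed set is {p0, p3, p4, p5, p7, p8, p10, p11, p13, p15}.

{p0, p3, p4, p5, p7, p8, p10, p11, p13, p15}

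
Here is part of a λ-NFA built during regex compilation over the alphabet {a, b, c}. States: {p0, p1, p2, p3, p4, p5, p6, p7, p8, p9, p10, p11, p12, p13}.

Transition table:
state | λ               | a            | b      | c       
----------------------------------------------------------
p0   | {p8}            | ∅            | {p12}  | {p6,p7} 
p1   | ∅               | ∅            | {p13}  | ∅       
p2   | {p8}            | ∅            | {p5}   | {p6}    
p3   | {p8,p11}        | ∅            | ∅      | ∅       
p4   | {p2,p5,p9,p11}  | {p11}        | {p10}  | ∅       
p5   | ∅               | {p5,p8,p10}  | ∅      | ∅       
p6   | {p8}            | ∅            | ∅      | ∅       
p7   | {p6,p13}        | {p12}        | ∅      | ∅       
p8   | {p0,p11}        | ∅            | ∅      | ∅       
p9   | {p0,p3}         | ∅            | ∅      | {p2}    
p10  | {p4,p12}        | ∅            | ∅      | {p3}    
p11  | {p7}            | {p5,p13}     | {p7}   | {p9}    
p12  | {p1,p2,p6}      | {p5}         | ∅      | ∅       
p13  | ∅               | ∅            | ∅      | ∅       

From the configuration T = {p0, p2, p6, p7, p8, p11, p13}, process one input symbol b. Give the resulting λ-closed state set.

p0 on b → {p12}.
p2 on b → {p5}.
p11 on b → {p7}.
No b-transition from p6, p7, p8, p13.
Union after reading b: {p5, p7, p12}.
Now take the λ-closure:
From p7 via λ: add p6, p13.
From p12 via λ: add p1, p2.
From p2 via λ: add p8.
From p8 via λ: add p0, p11.
No new states can be added; the closed set is {p0, p1, p2, p5, p6, p7, p8, p11, p12, p13}.

{p0, p1, p2, p5, p6, p7, p8, p11, p12, p13}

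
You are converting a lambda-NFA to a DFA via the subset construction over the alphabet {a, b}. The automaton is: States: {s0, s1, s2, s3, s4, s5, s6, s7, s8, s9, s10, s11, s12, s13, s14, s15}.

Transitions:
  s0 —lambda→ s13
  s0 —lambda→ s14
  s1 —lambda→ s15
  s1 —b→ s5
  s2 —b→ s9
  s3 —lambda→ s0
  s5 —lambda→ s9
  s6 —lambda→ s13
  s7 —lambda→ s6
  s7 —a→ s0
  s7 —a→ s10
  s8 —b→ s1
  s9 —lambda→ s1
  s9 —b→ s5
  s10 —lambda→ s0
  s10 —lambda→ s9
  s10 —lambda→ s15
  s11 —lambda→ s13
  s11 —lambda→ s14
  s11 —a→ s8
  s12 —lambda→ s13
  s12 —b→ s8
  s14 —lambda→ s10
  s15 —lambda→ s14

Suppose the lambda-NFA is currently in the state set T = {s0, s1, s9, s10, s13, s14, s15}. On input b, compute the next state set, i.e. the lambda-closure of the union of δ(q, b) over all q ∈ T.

{s0, s1, s5, s9, s10, s13, s14, s15}

s1 on b → {s5}.
s9 on b → {s5}.
No b-transition from s0, s10, s13, s14, s15.
Union after reading b: {s5}.
Now take the lambda-closure:
From s5 via lambda: add s9.
From s9 via lambda: add s1.
From s1 via lambda: add s15.
From s15 via lambda: add s14.
From s14 via lambda: add s10.
From s10 via lambda: add s0.
From s0 via lambda: add s13.
No new states can be added; the closed set is {s0, s1, s5, s9, s10, s13, s14, s15}.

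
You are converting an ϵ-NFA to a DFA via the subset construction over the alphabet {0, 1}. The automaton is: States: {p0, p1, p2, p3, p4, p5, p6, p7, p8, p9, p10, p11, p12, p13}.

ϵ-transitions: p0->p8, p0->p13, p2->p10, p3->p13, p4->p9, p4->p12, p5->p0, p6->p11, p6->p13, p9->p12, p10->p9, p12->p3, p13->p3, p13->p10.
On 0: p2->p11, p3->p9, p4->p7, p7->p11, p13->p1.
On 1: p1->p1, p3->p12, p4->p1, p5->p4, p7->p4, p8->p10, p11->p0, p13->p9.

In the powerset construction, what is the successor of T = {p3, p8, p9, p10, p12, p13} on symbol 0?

{p1, p3, p9, p10, p12, p13}

p3 on 0 → {p9}.
p13 on 0 → {p1}.
No 0-transition from p8, p9, p10, p12.
Union after reading 0: {p1, p9}.
Now take the ϵ-closure:
From p9 via ϵ: add p12.
From p12 via ϵ: add p3.
From p3 via ϵ: add p13.
From p13 via ϵ: add p10.
No new states can be added; the closed set is {p1, p3, p9, p10, p12, p13}.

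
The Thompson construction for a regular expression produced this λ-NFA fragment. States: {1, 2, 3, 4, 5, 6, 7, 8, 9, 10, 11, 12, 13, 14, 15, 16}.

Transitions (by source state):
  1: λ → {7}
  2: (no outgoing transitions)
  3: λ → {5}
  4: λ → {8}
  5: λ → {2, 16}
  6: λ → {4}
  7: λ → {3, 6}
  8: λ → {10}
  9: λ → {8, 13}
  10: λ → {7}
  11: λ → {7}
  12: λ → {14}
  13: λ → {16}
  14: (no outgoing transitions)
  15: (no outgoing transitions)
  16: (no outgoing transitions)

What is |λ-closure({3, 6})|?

Start with {3, 6}.
From 3 via λ: add 5.
From 6 via λ: add 4.
From 4 via λ: add 8.
From 5 via λ: add 2, 16.
From 8 via λ: add 10.
From 10 via λ: add 7.
λ-closure = {2, 3, 4, 5, 6, 7, 8, 10, 16}, which has 9 states.

9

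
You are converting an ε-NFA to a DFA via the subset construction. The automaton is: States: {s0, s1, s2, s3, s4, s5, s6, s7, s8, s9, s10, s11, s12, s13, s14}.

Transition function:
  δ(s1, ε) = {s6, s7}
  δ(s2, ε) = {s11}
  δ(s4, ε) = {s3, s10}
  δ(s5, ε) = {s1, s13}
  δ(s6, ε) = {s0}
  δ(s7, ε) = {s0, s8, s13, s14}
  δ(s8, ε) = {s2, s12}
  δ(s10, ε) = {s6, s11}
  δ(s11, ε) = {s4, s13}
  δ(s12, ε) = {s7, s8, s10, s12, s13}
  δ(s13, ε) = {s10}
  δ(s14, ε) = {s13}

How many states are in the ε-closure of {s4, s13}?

7

Start with {s4, s13}.
From s4 via ε: add s3, s10.
From s10 via ε: add s6, s11.
From s6 via ε: add s0.
ε-closure = {s0, s3, s4, s6, s10, s11, s13}, which has 7 states.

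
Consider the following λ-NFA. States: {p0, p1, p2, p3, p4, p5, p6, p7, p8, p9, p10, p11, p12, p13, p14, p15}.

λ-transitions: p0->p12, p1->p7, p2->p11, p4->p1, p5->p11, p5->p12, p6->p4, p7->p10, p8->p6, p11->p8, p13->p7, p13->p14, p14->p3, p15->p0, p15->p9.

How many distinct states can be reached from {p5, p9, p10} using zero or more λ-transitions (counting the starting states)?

Start with {p5, p9, p10}.
From p5 via λ: add p11, p12.
From p11 via λ: add p8.
From p8 via λ: add p6.
From p6 via λ: add p4.
From p4 via λ: add p1.
From p1 via λ: add p7.
λ-closure = {p1, p4, p5, p6, p7, p8, p9, p10, p11, p12}, which has 10 states.

10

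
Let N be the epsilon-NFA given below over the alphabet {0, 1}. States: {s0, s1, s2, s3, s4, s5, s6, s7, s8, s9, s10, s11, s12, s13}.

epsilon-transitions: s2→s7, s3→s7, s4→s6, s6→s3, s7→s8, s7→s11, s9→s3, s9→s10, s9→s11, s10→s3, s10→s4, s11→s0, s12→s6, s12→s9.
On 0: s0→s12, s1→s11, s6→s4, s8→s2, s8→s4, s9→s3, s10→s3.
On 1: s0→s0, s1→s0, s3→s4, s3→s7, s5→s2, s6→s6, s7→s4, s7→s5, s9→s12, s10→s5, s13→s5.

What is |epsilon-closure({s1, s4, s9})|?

Start with {s1, s4, s9}.
From s4 via epsilon: add s6.
From s9 via epsilon: add s3, s10, s11.
From s3 via epsilon: add s7.
From s11 via epsilon: add s0.
From s7 via epsilon: add s8.
epsilon-closure = {s0, s1, s3, s4, s6, s7, s8, s9, s10, s11}, which has 10 states.

10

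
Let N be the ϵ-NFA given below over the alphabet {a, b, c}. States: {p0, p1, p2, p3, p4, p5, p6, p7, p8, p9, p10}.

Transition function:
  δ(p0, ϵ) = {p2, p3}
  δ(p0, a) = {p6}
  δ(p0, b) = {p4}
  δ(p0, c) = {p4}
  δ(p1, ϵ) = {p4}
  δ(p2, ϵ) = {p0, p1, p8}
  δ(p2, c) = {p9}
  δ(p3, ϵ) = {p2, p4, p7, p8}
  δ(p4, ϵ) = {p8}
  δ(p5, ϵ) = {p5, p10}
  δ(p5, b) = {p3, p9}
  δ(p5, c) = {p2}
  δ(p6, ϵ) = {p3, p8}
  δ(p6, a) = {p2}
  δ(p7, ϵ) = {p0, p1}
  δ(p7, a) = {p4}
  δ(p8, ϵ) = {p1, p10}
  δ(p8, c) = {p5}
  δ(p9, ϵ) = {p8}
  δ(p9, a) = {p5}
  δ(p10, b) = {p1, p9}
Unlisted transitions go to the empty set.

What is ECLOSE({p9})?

{p1, p4, p8, p9, p10}

Start with {p9}.
From p9 via ϵ: add p8.
From p8 via ϵ: add p1, p10.
From p1 via ϵ: add p4.
No new states can be added; the closed set is {p1, p4, p8, p9, p10}.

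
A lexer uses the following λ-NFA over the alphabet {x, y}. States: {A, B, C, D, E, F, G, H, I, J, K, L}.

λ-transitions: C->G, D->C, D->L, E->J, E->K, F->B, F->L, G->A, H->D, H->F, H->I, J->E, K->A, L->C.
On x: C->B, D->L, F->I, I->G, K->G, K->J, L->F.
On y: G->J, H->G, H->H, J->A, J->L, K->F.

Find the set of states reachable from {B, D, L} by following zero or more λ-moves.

{A, B, C, D, G, L}

Start with {B, D, L}.
From D via λ: add C.
From C via λ: add G.
From G via λ: add A.
No new states can be added; the closed set is {A, B, C, D, G, L}.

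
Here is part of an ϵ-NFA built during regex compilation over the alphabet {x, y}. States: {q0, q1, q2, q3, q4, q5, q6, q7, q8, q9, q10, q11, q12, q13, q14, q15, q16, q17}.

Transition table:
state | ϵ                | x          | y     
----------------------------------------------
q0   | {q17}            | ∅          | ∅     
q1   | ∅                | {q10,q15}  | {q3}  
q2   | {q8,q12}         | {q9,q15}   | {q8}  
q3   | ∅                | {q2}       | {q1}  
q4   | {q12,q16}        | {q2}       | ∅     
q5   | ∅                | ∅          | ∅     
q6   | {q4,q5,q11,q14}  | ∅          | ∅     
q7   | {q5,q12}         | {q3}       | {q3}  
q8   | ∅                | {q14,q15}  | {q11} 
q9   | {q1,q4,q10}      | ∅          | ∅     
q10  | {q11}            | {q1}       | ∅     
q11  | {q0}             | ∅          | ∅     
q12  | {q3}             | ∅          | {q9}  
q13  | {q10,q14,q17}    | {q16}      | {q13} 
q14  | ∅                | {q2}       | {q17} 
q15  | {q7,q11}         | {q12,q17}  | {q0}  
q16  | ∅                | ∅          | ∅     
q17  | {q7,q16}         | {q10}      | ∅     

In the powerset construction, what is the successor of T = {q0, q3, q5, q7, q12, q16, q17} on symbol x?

{q0, q2, q3, q5, q7, q8, q10, q11, q12, q16, q17}

q3 on x → {q2}.
q7 on x → {q3}.
q17 on x → {q10}.
No x-transition from q0, q5, q12, q16.
Union after reading x: {q2, q3, q10}.
Now take the ϵ-closure:
From q2 via ϵ: add q8, q12.
From q10 via ϵ: add q11.
From q11 via ϵ: add q0.
From q0 via ϵ: add q17.
From q17 via ϵ: add q7, q16.
From q7 via ϵ: add q5.
No new states can be added; the closed set is {q0, q2, q3, q5, q7, q8, q10, q11, q12, q16, q17}.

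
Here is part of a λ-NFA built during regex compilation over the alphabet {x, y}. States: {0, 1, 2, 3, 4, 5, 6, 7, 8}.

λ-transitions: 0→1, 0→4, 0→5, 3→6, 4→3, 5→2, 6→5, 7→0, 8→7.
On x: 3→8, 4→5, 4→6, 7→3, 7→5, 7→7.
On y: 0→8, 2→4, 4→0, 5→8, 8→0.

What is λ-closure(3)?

{2, 3, 5, 6}

Start with {3}.
From 3 via λ: add 6.
From 6 via λ: add 5.
From 5 via λ: add 2.
No new states can be added; the closed set is {2, 3, 5, 6}.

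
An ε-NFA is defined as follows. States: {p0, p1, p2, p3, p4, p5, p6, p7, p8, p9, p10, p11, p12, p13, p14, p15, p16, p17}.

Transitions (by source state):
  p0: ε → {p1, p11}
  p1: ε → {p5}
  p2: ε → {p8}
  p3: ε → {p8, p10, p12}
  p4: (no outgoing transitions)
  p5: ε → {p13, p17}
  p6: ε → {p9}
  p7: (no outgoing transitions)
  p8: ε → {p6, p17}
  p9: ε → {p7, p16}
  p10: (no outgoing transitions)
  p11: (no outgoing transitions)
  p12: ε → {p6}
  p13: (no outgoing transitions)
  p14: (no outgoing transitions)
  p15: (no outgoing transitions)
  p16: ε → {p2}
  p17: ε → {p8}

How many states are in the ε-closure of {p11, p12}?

Start with {p11, p12}.
From p12 via ε: add p6.
From p6 via ε: add p9.
From p9 via ε: add p7, p16.
From p16 via ε: add p2.
From p2 via ε: add p8.
From p8 via ε: add p17.
ε-closure = {p2, p6, p7, p8, p9, p11, p12, p16, p17}, which has 9 states.

9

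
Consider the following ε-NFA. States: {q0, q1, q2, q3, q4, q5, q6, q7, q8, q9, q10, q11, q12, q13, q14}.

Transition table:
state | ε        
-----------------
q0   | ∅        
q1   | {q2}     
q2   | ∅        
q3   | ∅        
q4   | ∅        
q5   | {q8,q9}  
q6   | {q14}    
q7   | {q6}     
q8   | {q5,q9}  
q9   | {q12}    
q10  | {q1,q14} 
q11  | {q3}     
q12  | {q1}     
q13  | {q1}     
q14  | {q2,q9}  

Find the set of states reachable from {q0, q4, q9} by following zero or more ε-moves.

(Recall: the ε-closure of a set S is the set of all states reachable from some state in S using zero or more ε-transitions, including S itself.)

Start with {q0, q4, q9}.
From q9 via ε: add q12.
From q12 via ε: add q1.
From q1 via ε: add q2.
No new states can be added; the closed set is {q0, q1, q2, q4, q9, q12}.

{q0, q1, q2, q4, q9, q12}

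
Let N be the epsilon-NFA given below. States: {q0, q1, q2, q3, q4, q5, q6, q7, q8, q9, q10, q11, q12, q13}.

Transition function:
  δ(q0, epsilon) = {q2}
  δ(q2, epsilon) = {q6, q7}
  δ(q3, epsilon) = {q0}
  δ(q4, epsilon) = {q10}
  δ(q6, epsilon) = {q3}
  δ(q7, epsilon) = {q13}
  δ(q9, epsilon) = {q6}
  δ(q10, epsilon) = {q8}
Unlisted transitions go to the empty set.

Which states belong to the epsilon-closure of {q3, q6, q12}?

{q0, q2, q3, q6, q7, q12, q13}

Start with {q3, q6, q12}.
From q3 via epsilon: add q0.
From q0 via epsilon: add q2.
From q2 via epsilon: add q7.
From q7 via epsilon: add q13.
No new states can be added; the closed set is {q0, q2, q3, q6, q7, q12, q13}.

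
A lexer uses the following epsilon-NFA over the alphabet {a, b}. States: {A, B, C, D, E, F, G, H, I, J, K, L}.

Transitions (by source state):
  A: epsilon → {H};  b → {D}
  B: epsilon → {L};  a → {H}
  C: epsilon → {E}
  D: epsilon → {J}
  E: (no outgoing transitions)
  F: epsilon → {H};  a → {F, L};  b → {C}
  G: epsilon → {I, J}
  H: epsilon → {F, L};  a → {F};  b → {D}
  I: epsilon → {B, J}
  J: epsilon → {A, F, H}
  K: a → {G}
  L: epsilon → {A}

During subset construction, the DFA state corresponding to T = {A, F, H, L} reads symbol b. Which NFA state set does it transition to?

{A, C, D, E, F, H, J, L}

A on b → {D}.
F on b → {C}.
H on b → {D}.
No b-transition from L.
Union after reading b: {C, D}.
Now take the epsilon-closure:
From C via epsilon: add E.
From D via epsilon: add J.
From J via epsilon: add A, F, H.
From H via epsilon: add L.
No new states can be added; the closed set is {A, C, D, E, F, H, J, L}.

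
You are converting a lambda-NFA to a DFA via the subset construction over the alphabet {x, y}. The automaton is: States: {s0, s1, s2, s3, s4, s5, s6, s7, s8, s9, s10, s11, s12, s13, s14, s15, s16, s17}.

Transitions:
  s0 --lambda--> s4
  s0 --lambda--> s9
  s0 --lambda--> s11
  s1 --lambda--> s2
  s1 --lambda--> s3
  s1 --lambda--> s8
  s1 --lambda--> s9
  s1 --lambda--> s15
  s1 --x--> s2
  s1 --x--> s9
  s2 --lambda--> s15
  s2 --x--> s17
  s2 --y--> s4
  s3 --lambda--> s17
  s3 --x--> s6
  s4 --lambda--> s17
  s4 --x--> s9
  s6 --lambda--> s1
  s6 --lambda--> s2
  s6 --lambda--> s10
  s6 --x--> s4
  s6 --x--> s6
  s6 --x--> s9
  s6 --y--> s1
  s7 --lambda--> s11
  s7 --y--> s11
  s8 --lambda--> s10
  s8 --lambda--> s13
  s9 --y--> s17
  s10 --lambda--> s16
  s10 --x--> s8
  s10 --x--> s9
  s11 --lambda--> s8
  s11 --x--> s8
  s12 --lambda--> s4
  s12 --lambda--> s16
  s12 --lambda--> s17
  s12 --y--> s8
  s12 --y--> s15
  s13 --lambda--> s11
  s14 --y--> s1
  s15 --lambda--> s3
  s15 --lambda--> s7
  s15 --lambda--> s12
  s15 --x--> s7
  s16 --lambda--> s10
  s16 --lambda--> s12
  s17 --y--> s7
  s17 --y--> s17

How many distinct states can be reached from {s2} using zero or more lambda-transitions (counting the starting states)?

Start with {s2}.
From s2 via lambda: add s15.
From s15 via lambda: add s3, s7, s12.
From s3 via lambda: add s17.
From s7 via lambda: add s11.
From s12 via lambda: add s4, s16.
From s11 via lambda: add s8.
From s16 via lambda: add s10.
From s8 via lambda: add s13.
lambda-closure = {s2, s3, s4, s7, s8, s10, s11, s12, s13, s15, s16, s17}, which has 12 states.

12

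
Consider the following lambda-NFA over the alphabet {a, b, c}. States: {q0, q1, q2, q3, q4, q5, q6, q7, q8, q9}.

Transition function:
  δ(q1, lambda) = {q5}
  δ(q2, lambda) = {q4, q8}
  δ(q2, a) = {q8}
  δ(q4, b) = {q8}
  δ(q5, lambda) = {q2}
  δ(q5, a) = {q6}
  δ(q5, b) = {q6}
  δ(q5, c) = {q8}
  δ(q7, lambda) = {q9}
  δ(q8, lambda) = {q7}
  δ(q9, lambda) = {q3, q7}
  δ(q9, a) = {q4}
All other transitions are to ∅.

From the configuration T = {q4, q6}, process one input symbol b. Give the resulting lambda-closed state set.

{q3, q7, q8, q9}

q4 on b → {q8}.
No b-transition from q6.
Union after reading b: {q8}.
Now take the lambda-closure:
From q8 via lambda: add q7.
From q7 via lambda: add q9.
From q9 via lambda: add q3.
No new states can be added; the closed set is {q3, q7, q8, q9}.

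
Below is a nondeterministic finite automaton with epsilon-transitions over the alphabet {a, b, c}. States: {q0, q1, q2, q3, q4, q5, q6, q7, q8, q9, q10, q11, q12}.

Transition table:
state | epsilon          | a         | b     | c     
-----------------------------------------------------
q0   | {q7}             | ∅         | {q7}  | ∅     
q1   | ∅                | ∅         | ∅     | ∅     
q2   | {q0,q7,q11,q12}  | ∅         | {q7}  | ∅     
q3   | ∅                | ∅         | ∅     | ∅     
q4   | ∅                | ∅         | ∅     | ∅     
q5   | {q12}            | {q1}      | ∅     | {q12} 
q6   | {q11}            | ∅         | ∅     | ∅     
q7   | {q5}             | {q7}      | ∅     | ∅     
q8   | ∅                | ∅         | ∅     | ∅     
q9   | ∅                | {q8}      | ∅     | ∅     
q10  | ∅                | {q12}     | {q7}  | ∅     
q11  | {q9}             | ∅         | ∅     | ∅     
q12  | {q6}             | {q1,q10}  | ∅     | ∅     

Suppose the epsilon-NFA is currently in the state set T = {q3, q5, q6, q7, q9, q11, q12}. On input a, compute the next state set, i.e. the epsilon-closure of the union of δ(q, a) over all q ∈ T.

q5 on a → {q1}.
q7 on a → {q7}.
q9 on a → {q8}.
q12 on a → {q1, q10}.
No a-transition from q3, q6, q11.
Union after reading a: {q1, q7, q8, q10}.
Now take the epsilon-closure:
From q7 via epsilon: add q5.
From q5 via epsilon: add q12.
From q12 via epsilon: add q6.
From q6 via epsilon: add q11.
From q11 via epsilon: add q9.
No new states can be added; the closed set is {q1, q5, q6, q7, q8, q9, q10, q11, q12}.

{q1, q5, q6, q7, q8, q9, q10, q11, q12}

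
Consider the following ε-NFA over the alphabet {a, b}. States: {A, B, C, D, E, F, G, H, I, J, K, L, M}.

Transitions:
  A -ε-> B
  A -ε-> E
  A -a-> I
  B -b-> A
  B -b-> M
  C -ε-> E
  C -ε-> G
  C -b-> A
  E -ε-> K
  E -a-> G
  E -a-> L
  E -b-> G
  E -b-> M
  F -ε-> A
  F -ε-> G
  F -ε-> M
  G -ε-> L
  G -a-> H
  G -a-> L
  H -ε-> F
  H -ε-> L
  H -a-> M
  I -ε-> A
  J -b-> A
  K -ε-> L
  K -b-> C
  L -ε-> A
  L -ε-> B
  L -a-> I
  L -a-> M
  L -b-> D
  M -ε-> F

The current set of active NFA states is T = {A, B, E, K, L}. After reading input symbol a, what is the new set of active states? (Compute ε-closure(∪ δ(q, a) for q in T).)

{A, B, E, F, G, I, K, L, M}

A on a → {I}.
E on a → {G, L}.
L on a → {I, M}.
No a-transition from B, K.
Union after reading a: {G, I, L, M}.
Now take the ε-closure:
From I via ε: add A.
From L via ε: add B.
From M via ε: add F.
From A via ε: add E.
From E via ε: add K.
No new states can be added; the closed set is {A, B, E, F, G, I, K, L, M}.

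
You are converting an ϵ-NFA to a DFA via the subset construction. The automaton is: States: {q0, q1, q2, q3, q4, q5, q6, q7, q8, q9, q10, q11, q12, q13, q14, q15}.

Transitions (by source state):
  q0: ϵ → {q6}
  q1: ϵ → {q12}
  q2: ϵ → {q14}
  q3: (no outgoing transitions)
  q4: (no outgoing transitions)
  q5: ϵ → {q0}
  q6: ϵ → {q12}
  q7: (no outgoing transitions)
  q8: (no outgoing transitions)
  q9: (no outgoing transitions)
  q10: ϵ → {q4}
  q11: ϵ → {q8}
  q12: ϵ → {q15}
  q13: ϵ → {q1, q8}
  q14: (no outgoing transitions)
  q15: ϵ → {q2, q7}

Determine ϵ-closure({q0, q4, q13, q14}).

Start with {q0, q4, q13, q14}.
From q0 via ϵ: add q6.
From q13 via ϵ: add q1, q8.
From q1 via ϵ: add q12.
From q12 via ϵ: add q15.
From q15 via ϵ: add q2, q7.
No new states can be added; the closed set is {q0, q1, q2, q4, q6, q7, q8, q12, q13, q14, q15}.

{q0, q1, q2, q4, q6, q7, q8, q12, q13, q14, q15}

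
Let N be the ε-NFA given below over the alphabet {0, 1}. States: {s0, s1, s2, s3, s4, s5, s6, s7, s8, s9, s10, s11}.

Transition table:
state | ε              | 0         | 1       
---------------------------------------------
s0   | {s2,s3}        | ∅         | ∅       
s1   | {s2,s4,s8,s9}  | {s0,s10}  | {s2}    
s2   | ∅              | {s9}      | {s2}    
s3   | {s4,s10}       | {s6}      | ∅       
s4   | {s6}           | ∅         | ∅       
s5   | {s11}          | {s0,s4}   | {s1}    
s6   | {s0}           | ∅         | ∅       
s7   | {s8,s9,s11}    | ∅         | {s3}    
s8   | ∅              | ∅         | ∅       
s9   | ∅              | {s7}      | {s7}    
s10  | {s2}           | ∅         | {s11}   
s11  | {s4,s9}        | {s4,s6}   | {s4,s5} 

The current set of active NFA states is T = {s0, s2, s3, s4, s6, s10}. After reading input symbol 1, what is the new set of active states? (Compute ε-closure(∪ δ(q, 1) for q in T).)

s2 on 1 → {s2}.
s10 on 1 → {s11}.
No 1-transition from s0, s3, s4, s6.
Union after reading 1: {s2, s11}.
Now take the ε-closure:
From s11 via ε: add s4, s9.
From s4 via ε: add s6.
From s6 via ε: add s0.
From s0 via ε: add s3.
From s3 via ε: add s10.
No new states can be added; the closed set is {s0, s2, s3, s4, s6, s9, s10, s11}.

{s0, s2, s3, s4, s6, s9, s10, s11}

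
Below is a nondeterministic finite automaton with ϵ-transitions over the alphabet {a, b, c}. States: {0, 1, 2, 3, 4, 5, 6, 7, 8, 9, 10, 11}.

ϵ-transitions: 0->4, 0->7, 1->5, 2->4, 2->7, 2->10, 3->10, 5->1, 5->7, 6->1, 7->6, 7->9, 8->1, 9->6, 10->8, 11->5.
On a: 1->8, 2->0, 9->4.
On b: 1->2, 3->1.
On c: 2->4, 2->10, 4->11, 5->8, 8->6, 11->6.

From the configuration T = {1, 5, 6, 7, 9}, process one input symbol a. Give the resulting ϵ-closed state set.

1 on a → {8}.
9 on a → {4}.
No a-transition from 5, 6, 7.
Union after reading a: {4, 8}.
Now take the ϵ-closure:
From 8 via ϵ: add 1.
From 1 via ϵ: add 5.
From 5 via ϵ: add 7.
From 7 via ϵ: add 6, 9.
No new states can be added; the closed set is {1, 4, 5, 6, 7, 8, 9}.

{1, 4, 5, 6, 7, 8, 9}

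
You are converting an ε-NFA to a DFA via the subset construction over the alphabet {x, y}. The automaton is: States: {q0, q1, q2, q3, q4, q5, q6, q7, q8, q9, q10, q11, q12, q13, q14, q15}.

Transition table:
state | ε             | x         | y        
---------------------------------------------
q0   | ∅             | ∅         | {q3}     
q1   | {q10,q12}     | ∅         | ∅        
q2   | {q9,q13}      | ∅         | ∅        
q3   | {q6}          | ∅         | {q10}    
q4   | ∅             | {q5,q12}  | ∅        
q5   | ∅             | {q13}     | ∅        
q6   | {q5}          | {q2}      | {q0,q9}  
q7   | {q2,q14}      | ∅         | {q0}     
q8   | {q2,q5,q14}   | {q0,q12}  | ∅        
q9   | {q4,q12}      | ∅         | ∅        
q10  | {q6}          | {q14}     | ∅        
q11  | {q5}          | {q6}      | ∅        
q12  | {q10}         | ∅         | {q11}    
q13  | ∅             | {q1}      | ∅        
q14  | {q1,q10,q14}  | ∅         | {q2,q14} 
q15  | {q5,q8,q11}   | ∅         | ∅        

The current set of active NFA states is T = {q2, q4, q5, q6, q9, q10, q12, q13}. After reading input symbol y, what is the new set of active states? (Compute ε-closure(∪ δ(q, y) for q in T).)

{q0, q4, q5, q6, q9, q10, q11, q12}

q6 on y → {q0, q9}.
q12 on y → {q11}.
No y-transition from q2, q4, q5, q9, q10, q13.
Union after reading y: {q0, q9, q11}.
Now take the ε-closure:
From q9 via ε: add q4, q12.
From q11 via ε: add q5.
From q12 via ε: add q10.
From q10 via ε: add q6.
No new states can be added; the closed set is {q0, q4, q5, q6, q9, q10, q11, q12}.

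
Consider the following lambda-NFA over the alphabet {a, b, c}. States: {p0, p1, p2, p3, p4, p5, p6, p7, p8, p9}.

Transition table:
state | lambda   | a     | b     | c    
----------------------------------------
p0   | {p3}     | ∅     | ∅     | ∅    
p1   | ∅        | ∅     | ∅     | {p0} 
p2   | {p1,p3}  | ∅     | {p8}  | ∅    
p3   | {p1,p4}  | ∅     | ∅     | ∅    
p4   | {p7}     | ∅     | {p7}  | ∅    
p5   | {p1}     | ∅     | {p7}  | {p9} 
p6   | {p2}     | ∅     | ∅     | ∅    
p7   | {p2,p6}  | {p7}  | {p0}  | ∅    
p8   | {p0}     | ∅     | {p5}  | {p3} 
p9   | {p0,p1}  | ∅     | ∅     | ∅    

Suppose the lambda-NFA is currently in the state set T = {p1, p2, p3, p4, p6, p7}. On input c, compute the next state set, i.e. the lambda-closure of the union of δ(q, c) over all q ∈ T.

{p0, p1, p2, p3, p4, p6, p7}

p1 on c → {p0}.
No c-transition from p2, p3, p4, p6, p7.
Union after reading c: {p0}.
Now take the lambda-closure:
From p0 via lambda: add p3.
From p3 via lambda: add p1, p4.
From p4 via lambda: add p7.
From p7 via lambda: add p2, p6.
No new states can be added; the closed set is {p0, p1, p2, p3, p4, p6, p7}.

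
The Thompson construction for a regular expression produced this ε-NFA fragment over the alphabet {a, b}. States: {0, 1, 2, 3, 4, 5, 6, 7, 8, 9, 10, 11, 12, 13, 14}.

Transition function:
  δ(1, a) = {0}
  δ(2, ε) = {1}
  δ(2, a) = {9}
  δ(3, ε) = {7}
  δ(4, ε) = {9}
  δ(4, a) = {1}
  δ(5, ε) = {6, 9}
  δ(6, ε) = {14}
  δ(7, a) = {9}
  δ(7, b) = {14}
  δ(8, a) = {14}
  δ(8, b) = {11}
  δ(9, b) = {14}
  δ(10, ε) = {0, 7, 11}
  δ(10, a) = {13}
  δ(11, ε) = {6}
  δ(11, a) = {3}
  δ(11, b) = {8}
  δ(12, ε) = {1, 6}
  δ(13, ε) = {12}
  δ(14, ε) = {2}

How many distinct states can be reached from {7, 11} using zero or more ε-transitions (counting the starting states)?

6

Start with {7, 11}.
From 11 via ε: add 6.
From 6 via ε: add 14.
From 14 via ε: add 2.
From 2 via ε: add 1.
ε-closure = {1, 2, 6, 7, 11, 14}, which has 6 states.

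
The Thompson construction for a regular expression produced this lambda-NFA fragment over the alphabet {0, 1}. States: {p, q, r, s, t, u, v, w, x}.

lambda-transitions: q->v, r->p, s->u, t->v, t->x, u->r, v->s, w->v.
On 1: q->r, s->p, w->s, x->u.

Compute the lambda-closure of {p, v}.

Start with {p, v}.
From v via lambda: add s.
From s via lambda: add u.
From u via lambda: add r.
No new states can be added; the closed set is {p, r, s, u, v}.

{p, r, s, u, v}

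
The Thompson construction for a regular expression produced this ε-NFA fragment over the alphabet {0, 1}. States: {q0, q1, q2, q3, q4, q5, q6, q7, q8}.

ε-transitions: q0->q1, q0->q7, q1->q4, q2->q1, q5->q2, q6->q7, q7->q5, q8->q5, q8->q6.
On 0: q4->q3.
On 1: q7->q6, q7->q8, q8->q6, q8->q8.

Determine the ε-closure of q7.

{q1, q2, q4, q5, q7}

Start with {q7}.
From q7 via ε: add q5.
From q5 via ε: add q2.
From q2 via ε: add q1.
From q1 via ε: add q4.
No new states can be added; the closed set is {q1, q2, q4, q5, q7}.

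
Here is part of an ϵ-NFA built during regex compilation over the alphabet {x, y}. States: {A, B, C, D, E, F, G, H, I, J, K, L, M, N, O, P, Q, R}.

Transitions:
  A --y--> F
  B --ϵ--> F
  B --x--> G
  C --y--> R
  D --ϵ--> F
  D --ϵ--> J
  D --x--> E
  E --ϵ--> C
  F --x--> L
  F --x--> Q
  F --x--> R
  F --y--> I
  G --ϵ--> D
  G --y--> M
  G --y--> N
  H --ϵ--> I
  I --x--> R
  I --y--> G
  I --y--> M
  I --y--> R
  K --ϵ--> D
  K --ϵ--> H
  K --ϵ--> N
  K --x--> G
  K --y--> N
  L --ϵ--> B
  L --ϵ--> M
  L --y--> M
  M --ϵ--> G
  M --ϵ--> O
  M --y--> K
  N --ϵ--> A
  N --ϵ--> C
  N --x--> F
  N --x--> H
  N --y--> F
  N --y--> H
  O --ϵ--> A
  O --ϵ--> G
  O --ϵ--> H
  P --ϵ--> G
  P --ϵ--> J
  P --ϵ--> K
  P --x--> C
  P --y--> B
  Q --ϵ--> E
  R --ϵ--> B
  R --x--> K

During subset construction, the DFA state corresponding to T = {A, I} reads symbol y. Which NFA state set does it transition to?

A on y → {F}.
I on y → {G, M, R}.
Union after reading y: {F, G, M, R}.
Now take the ϵ-closure:
From G via ϵ: add D.
From M via ϵ: add O.
From R via ϵ: add B.
From D via ϵ: add J.
From O via ϵ: add A, H.
From H via ϵ: add I.
No new states can be added; the closed set is {A, B, D, F, G, H, I, J, M, O, R}.

{A, B, D, F, G, H, I, J, M, O, R}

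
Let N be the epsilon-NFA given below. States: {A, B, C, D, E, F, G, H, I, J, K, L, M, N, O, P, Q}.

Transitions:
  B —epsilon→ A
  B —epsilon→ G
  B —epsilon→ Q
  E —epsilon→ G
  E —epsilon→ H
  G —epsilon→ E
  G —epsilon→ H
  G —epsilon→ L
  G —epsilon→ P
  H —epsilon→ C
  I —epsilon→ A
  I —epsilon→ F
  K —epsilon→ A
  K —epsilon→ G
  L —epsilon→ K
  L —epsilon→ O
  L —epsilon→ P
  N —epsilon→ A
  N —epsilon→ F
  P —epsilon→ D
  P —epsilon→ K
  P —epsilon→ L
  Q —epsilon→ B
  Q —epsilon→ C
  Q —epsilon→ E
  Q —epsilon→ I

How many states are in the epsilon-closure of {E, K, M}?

11

Start with {E, K, M}.
From E via epsilon: add G, H.
From K via epsilon: add A.
From G via epsilon: add L, P.
From H via epsilon: add C.
From L via epsilon: add O.
From P via epsilon: add D.
epsilon-closure = {A, C, D, E, G, H, K, L, M, O, P}, which has 11 states.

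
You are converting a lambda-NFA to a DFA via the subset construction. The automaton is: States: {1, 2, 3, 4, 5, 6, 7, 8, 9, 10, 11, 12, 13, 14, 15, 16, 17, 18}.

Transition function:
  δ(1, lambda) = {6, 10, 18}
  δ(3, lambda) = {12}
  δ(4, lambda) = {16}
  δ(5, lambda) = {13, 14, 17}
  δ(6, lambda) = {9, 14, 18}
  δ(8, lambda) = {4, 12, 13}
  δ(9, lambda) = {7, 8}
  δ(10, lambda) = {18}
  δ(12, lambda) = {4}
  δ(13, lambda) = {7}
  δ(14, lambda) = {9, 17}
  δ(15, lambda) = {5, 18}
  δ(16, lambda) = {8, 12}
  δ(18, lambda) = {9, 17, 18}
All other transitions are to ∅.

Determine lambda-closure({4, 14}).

Start with {4, 14}.
From 4 via lambda: add 16.
From 14 via lambda: add 9, 17.
From 9 via lambda: add 7, 8.
From 16 via lambda: add 12.
From 8 via lambda: add 13.
No new states can be added; the closed set is {4, 7, 8, 9, 12, 13, 14, 16, 17}.

{4, 7, 8, 9, 12, 13, 14, 16, 17}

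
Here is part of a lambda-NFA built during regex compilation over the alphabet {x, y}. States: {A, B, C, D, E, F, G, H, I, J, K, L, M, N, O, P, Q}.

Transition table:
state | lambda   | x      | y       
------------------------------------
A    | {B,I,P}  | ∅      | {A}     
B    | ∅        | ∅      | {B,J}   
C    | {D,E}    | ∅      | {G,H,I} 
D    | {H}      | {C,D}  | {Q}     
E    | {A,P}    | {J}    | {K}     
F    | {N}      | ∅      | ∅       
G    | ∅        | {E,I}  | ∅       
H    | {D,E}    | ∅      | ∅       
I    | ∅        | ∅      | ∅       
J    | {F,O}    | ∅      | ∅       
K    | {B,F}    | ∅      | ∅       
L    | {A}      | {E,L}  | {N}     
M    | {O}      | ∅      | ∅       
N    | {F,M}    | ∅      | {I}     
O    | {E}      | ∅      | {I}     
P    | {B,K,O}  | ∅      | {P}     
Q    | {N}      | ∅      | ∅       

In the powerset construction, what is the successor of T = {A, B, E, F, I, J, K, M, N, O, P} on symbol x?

E on x → {J}.
No x-transition from A, B, F, I, J, K, M, N, O, P.
Union after reading x: {J}.
Now take the lambda-closure:
From J via lambda: add F, O.
From F via lambda: add N.
From O via lambda: add E.
From E via lambda: add A, P.
From N via lambda: add M.
From A via lambda: add B, I.
From P via lambda: add K.
No new states can be added; the closed set is {A, B, E, F, I, J, K, M, N, O, P}.

{A, B, E, F, I, J, K, M, N, O, P}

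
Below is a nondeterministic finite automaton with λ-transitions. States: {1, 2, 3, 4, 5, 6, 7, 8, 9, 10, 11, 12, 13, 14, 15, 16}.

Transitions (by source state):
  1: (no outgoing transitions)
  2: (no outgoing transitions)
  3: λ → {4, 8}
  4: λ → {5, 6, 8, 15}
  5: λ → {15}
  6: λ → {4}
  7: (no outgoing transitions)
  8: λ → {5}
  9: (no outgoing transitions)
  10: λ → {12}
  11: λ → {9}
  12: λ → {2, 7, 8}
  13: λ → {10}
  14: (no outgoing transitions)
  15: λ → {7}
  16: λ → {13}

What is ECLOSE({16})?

{2, 5, 7, 8, 10, 12, 13, 15, 16}

Start with {16}.
From 16 via λ: add 13.
From 13 via λ: add 10.
From 10 via λ: add 12.
From 12 via λ: add 2, 7, 8.
From 8 via λ: add 5.
From 5 via λ: add 15.
No new states can be added; the closed set is {2, 5, 7, 8, 10, 12, 13, 15, 16}.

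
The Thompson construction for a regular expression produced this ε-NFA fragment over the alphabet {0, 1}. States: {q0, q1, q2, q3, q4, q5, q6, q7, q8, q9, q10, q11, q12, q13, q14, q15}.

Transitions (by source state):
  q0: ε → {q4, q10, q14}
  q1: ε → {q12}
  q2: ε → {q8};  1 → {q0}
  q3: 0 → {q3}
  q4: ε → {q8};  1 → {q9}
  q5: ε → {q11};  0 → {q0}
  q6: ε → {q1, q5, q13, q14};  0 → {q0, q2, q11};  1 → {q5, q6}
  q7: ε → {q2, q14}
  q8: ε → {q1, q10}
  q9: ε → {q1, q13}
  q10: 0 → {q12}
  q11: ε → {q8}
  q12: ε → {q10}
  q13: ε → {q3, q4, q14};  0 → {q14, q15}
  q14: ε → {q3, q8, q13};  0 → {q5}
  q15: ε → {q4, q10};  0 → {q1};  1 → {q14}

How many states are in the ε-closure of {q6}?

Start with {q6}.
From q6 via ε: add q1, q5, q13, q14.
From q1 via ε: add q12.
From q5 via ε: add q11.
From q13 via ε: add q3, q4.
From q14 via ε: add q8.
From q8 via ε: add q10.
ε-closure = {q1, q3, q4, q5, q6, q8, q10, q11, q12, q13, q14}, which has 11 states.

11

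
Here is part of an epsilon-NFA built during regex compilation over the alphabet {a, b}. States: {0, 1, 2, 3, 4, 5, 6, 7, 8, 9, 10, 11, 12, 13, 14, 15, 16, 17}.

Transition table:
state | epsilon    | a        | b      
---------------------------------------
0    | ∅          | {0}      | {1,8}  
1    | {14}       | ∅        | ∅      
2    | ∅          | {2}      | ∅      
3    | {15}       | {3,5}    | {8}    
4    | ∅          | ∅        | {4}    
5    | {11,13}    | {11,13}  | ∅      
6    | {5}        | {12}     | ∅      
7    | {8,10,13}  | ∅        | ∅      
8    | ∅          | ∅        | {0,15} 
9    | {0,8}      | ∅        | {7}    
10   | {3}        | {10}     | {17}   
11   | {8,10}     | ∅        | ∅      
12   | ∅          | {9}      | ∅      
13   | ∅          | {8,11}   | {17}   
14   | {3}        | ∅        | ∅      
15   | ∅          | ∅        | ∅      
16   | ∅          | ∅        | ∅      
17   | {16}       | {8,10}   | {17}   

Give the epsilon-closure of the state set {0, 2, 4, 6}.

Start with {0, 2, 4, 6}.
From 6 via epsilon: add 5.
From 5 via epsilon: add 11, 13.
From 11 via epsilon: add 8, 10.
From 10 via epsilon: add 3.
From 3 via epsilon: add 15.
No new states can be added; the closed set is {0, 2, 3, 4, 5, 6, 8, 10, 11, 13, 15}.

{0, 2, 3, 4, 5, 6, 8, 10, 11, 13, 15}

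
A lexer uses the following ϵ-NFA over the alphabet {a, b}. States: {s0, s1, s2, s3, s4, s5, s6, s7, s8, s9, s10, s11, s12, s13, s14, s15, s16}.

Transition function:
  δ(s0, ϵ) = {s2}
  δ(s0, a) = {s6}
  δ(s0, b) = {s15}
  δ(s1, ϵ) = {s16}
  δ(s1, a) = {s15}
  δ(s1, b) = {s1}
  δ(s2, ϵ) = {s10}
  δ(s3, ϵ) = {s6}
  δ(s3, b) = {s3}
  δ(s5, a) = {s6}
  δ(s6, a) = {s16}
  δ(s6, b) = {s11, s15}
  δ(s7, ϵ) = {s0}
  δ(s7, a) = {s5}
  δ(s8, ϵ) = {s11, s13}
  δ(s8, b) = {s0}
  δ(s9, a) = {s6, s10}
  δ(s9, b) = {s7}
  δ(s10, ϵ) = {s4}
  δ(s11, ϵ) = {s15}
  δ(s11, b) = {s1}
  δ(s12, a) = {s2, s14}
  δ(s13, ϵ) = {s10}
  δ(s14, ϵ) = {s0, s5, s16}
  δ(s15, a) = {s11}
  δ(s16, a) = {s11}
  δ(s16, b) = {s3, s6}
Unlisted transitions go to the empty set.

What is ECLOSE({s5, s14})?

Start with {s5, s14}.
From s14 via ϵ: add s0, s16.
From s0 via ϵ: add s2.
From s2 via ϵ: add s10.
From s10 via ϵ: add s4.
No new states can be added; the closed set is {s0, s2, s4, s5, s10, s14, s16}.

{s0, s2, s4, s5, s10, s14, s16}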